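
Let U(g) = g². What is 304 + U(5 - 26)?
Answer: 745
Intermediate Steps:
304 + U(5 - 26) = 304 + (5 - 26)² = 304 + (-21)² = 304 + 441 = 745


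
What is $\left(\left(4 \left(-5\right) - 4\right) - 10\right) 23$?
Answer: $-782$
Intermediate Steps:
$\left(\left(4 \left(-5\right) - 4\right) - 10\right) 23 = \left(\left(-20 - 4\right) - 10\right) 23 = \left(-24 - 10\right) 23 = \left(-34\right) 23 = -782$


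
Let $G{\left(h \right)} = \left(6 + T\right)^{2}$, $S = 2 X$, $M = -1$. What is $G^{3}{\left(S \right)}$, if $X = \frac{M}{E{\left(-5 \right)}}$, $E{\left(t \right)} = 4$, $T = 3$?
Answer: $531441$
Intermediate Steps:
$X = - \frac{1}{4} \approx -0.25$
$S = - \frac{1}{2}$ ($S = 2 \left(- \frac{1}{4}\right) = - \frac{1}{2} \approx -0.5$)
$G{\left(h \right)} = 81$ ($G{\left(h \right)} = \left(6 + 3\right)^{2} = 9^{2} = 81$)
$G^{3}{\left(S \right)} = 81^{3} = 531441$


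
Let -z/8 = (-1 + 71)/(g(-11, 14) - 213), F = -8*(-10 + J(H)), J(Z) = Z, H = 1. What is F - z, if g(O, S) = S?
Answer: 13768/199 ≈ 69.186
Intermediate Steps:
F = 72 (F = -8*(-10 + 1) = -8*(-9) = 72)
z = 560/199 (z = -8*(-1 + 71)/(14 - 213) = -560/(-199) = -560*(-1)/199 = -8*(-70/199) = 560/199 ≈ 2.8141)
F - z = 72 - 1*560/199 = 72 - 560/199 = 13768/199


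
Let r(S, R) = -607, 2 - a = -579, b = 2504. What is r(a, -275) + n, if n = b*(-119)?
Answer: -298583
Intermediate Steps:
a = 581 (a = 2 - 1*(-579) = 2 + 579 = 581)
n = -297976 (n = 2504*(-119) = -297976)
r(a, -275) + n = -607 - 297976 = -298583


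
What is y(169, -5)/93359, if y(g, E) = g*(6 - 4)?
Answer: 338/93359 ≈ 0.0036204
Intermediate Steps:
y(g, E) = 2*g (y(g, E) = g*2 = 2*g)
y(169, -5)/93359 = (2*169)/93359 = 338*(1/93359) = 338/93359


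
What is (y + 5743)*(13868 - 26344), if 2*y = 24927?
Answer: -227144294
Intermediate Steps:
y = 24927/2 (y = (1/2)*24927 = 24927/2 ≈ 12464.)
(y + 5743)*(13868 - 26344) = (24927/2 + 5743)*(13868 - 26344) = (36413/2)*(-12476) = -227144294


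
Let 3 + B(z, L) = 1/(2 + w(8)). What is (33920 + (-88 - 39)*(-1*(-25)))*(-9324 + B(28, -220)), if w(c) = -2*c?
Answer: -4014651355/14 ≈ -2.8676e+8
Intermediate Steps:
B(z, L) = -43/14 (B(z, L) = -3 + 1/(2 - 2*8) = -3 + 1/(2 - 16) = -3 + 1/(-14) = -3 - 1/14 = -43/14)
(33920 + (-88 - 39)*(-1*(-25)))*(-9324 + B(28, -220)) = (33920 + (-88 - 39)*(-1*(-25)))*(-9324 - 43/14) = (33920 - 127*25)*(-130579/14) = (33920 - 3175)*(-130579/14) = 30745*(-130579/14) = -4014651355/14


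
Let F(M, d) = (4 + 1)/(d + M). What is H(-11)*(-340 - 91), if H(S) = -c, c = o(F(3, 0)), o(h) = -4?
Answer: -1724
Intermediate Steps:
F(M, d) = 5/(M + d)
c = -4
H(S) = 4 (H(S) = -1*(-4) = 4)
H(-11)*(-340 - 91) = 4*(-340 - 91) = 4*(-431) = -1724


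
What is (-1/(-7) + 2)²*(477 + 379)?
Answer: 192600/49 ≈ 3930.6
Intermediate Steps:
(-1/(-7) + 2)²*(477 + 379) = (-1*(-⅐) + 2)²*856 = (⅐ + 2)²*856 = (15/7)²*856 = (225/49)*856 = 192600/49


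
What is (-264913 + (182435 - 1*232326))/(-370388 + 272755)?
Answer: 314804/97633 ≈ 3.2244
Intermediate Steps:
(-264913 + (182435 - 1*232326))/(-370388 + 272755) = (-264913 + (182435 - 232326))/(-97633) = (-264913 - 49891)*(-1/97633) = -314804*(-1/97633) = 314804/97633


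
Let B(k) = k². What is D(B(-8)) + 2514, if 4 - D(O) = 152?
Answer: 2366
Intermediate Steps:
D(O) = -148 (D(O) = 4 - 1*152 = 4 - 152 = -148)
D(B(-8)) + 2514 = -148 + 2514 = 2366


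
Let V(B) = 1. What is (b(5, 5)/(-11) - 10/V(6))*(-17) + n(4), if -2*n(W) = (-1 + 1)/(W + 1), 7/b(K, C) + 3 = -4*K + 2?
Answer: 5593/33 ≈ 169.48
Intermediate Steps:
b(K, C) = 7/(-1 - 4*K) (b(K, C) = 7/(-3 + (-4*K + 2)) = 7/(-3 + (2 - 4*K)) = 7/(-1 - 4*K))
n(W) = 0 (n(W) = -(-1 + 1)/(2*(W + 1)) = -0/(1 + W) = -1/2*0 = 0)
(b(5, 5)/(-11) - 10/V(6))*(-17) + n(4) = (-7/(1 + 4*5)/(-11) - 10/1)*(-17) + 0 = (-7/(1 + 20)*(-1/11) - 10*1)*(-17) + 0 = (-7/21*(-1/11) - 10)*(-17) + 0 = (-7*1/21*(-1/11) - 10)*(-17) + 0 = (-1/3*(-1/11) - 10)*(-17) + 0 = (1/33 - 10)*(-17) + 0 = -329/33*(-17) + 0 = 5593/33 + 0 = 5593/33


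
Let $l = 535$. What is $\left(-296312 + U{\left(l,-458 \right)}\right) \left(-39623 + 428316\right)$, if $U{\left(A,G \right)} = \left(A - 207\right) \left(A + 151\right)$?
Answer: $-27715365672$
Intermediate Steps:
$U{\left(A,G \right)} = \left(-207 + A\right) \left(151 + A\right)$
$\left(-296312 + U{\left(l,-458 \right)}\right) \left(-39623 + 428316\right) = \left(-296312 - \left(61217 - 286225\right)\right) \left(-39623 + 428316\right) = \left(-296312 - -225008\right) 388693 = \left(-296312 + 225008\right) 388693 = \left(-71304\right) 388693 = -27715365672$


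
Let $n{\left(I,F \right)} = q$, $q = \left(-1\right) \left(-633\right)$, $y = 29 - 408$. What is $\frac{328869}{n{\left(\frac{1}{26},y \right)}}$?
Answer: $\frac{109623}{211} \approx 519.54$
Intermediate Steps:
$y = -379$
$q = 633$
$n{\left(I,F \right)} = 633$
$\frac{328869}{n{\left(\frac{1}{26},y \right)}} = \frac{328869}{633} = 328869 \cdot \frac{1}{633} = \frac{109623}{211}$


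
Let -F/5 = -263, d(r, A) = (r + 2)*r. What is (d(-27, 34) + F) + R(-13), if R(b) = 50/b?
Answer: 25820/13 ≈ 1986.2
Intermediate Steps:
d(r, A) = r*(2 + r) (d(r, A) = (2 + r)*r = r*(2 + r))
F = 1315 (F = -5*(-263) = 1315)
(d(-27, 34) + F) + R(-13) = (-27*(2 - 27) + 1315) + 50/(-13) = (-27*(-25) + 1315) + 50*(-1/13) = (675 + 1315) - 50/13 = 1990 - 50/13 = 25820/13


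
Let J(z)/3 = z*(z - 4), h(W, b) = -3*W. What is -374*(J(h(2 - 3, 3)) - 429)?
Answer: 163812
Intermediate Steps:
J(z) = 3*z*(-4 + z) (J(z) = 3*(z*(z - 4)) = 3*(z*(-4 + z)) = 3*z*(-4 + z))
-374*(J(h(2 - 3, 3)) - 429) = -374*(3*(-3*(2 - 3))*(-4 - 3*(2 - 3)) - 429) = -374*(3*(-3*(-1))*(-4 - 3*(-1)) - 429) = -374*(3*3*(-4 + 3) - 429) = -374*(3*3*(-1) - 429) = -374*(-9 - 429) = -374*(-438) = 163812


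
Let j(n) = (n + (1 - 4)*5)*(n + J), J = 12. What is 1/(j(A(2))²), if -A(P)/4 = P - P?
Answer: 1/32400 ≈ 3.0864e-5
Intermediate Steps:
A(P) = 0 (A(P) = -4*(P - P) = -4*0 = 0)
j(n) = (-15 + n)*(12 + n) (j(n) = (n + (1 - 4)*5)*(n + 12) = (n - 3*5)*(12 + n) = (n - 15)*(12 + n) = (-15 + n)*(12 + n))
1/(j(A(2))²) = 1/((-180 + 0² - 3*0)²) = 1/((-180 + 0 + 0)²) = 1/((-180)²) = 1/32400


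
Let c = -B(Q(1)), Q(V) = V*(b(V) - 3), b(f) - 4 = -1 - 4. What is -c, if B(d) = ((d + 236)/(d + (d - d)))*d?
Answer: 232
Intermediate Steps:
b(f) = -1 (b(f) = 4 + (-1 - 4) = 4 - 5 = -1)
Q(V) = -4*V (Q(V) = V*(-1 - 3) = V*(-4) = -4*V)
B(d) = 236 + d (B(d) = ((236 + d)/(d + 0))*d = ((236 + d)/d)*d = 236 + d)
c = -232 (c = -(236 - 4*1) = -(236 - 4) = -1*232 = -232)
-c = -1*(-232) = 232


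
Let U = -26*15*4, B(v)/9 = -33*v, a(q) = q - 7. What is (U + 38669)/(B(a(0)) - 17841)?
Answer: -37109/15762 ≈ -2.3543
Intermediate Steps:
a(q) = -7 + q
B(v) = -297*v (B(v) = 9*(-33*v) = -297*v)
U = -1560 (U = -390*4 = -1560)
(U + 38669)/(B(a(0)) - 17841) = (-1560 + 38669)/(-297*(-7 + 0) - 17841) = 37109/(-297*(-7) - 17841) = 37109/(2079 - 17841) = 37109/(-15762) = 37109*(-1/15762) = -37109/15762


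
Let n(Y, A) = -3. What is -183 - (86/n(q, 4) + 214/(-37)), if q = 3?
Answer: -16489/111 ≈ -148.55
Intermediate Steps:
-183 - (86/n(q, 4) + 214/(-37)) = -183 - (86/(-3) + 214/(-37)) = -183 - (86*(-⅓) + 214*(-1/37)) = -183 - (-86/3 - 214/37) = -183 - 1*(-3824/111) = -183 + 3824/111 = -16489/111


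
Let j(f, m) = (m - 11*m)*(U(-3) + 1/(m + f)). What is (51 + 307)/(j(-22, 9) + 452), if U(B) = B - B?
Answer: 2327/2983 ≈ 0.78009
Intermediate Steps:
U(B) = 0
j(f, m) = -10*m/(f + m) (j(f, m) = (m - 11*m)*(0 + 1/(m + f)) = (-10*m)*(0 + 1/(f + m)) = (-10*m)/(f + m) = -10*m/(f + m))
(51 + 307)/(j(-22, 9) + 452) = (51 + 307)/(-10*9/(-22 + 9) + 452) = 358/(-10*9/(-13) + 452) = 358/(-10*9*(-1/13) + 452) = 358/(90/13 + 452) = 358/(5966/13) = 358*(13/5966) = 2327/2983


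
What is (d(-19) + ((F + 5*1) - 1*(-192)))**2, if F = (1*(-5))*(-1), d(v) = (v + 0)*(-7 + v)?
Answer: 484416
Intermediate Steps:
d(v) = v*(-7 + v)
F = 5 (F = -5*(-1) = 5)
(d(-19) + ((F + 5*1) - 1*(-192)))**2 = (-19*(-7 - 19) + ((5 + 5*1) - 1*(-192)))**2 = (-19*(-26) + ((5 + 5) + 192))**2 = (494 + (10 + 192))**2 = (494 + 202)**2 = 696**2 = 484416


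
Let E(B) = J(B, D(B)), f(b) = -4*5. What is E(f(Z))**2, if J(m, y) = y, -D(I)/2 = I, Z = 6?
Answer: 1600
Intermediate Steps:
D(I) = -2*I
f(b) = -20
E(B) = -2*B
E(f(Z))**2 = (-2*(-20))**2 = 40**2 = 1600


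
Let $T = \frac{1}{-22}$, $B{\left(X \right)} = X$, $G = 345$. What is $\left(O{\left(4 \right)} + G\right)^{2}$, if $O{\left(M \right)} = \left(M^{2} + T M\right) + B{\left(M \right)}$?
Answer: $\frac{16104169}{121} \approx 1.3309 \cdot 10^{5}$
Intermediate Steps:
$T = - \frac{1}{22} \approx -0.045455$
$O{\left(M \right)} = M^{2} + \frac{21 M}{22}$ ($O{\left(M \right)} = \left(M^{2} - \frac{M}{22}\right) + M = M^{2} + \frac{21 M}{22}$)
$\left(O{\left(4 \right)} + G\right)^{2} = \left(\frac{1}{22} \cdot 4 \left(21 + 22 \cdot 4\right) + 345\right)^{2} = \left(\frac{1}{22} \cdot 4 \left(21 + 88\right) + 345\right)^{2} = \left(\frac{1}{22} \cdot 4 \cdot 109 + 345\right)^{2} = \left(\frac{218}{11} + 345\right)^{2} = \left(\frac{4013}{11}\right)^{2} = \frac{16104169}{121}$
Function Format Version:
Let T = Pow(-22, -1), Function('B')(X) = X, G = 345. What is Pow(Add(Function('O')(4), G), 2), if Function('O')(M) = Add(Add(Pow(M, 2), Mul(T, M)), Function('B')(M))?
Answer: Rational(16104169, 121) ≈ 1.3309e+5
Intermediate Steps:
T = Rational(-1, 22) ≈ -0.045455
Function('O')(M) = Add(Pow(M, 2), Mul(Rational(21, 22), M)) (Function('O')(M) = Add(Add(Pow(M, 2), Mul(Rational(-1, 22), M)), M) = Add(Pow(M, 2), Mul(Rational(21, 22), M)))
Pow(Add(Function('O')(4), G), 2) = Pow(Add(Mul(Rational(1, 22), 4, Add(21, Mul(22, 4))), 345), 2) = Pow(Add(Mul(Rational(1, 22), 4, Add(21, 88)), 345), 2) = Pow(Add(Mul(Rational(1, 22), 4, 109), 345), 2) = Pow(Add(Rational(218, 11), 345), 2) = Pow(Rational(4013, 11), 2) = Rational(16104169, 121)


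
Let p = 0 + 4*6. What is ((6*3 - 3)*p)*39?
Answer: 14040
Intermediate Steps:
p = 24 (p = 0 + 24 = 24)
((6*3 - 3)*p)*39 = ((6*3 - 3)*24)*39 = ((18 - 3)*24)*39 = (15*24)*39 = 360*39 = 14040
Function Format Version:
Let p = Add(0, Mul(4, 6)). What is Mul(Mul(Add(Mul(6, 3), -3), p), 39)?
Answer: 14040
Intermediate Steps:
p = 24 (p = Add(0, 24) = 24)
Mul(Mul(Add(Mul(6, 3), -3), p), 39) = Mul(Mul(Add(Mul(6, 3), -3), 24), 39) = Mul(Mul(Add(18, -3), 24), 39) = Mul(Mul(15, 24), 39) = Mul(360, 39) = 14040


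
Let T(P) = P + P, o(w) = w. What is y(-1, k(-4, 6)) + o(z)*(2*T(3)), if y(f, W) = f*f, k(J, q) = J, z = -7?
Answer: -83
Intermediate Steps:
y(f, W) = f**2
T(P) = 2*P
y(-1, k(-4, 6)) + o(z)*(2*T(3)) = (-1)**2 - 14*2*3 = 1 - 14*6 = 1 - 7*12 = 1 - 84 = -83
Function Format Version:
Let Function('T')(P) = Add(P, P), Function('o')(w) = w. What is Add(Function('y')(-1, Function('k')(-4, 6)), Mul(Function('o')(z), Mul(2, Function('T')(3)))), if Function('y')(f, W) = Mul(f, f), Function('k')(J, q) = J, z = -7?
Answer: -83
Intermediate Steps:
Function('y')(f, W) = Pow(f, 2)
Function('T')(P) = Mul(2, P)
Add(Function('y')(-1, Function('k')(-4, 6)), Mul(Function('o')(z), Mul(2, Function('T')(3)))) = Add(Pow(-1, 2), Mul(-7, Mul(2, Mul(2, 3)))) = Add(1, Mul(-7, Mul(2, 6))) = Add(1, Mul(-7, 12)) = Add(1, -84) = -83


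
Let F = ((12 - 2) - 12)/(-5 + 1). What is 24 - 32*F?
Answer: 8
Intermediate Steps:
F = ½ (F = (10 - 12)/(-4) = -2*(-¼) = ½ ≈ 0.50000)
24 - 32*F = 24 - 32*½ = 24 - 16 = 8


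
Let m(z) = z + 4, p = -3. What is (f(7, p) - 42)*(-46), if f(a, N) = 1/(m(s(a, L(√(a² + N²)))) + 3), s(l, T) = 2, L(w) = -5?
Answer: 17342/9 ≈ 1926.9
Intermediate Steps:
m(z) = 4 + z
f(a, N) = ⅑ (f(a, N) = 1/((4 + 2) + 3) = 1/(6 + 3) = 1/9 = ⅑)
(f(7, p) - 42)*(-46) = (⅑ - 42)*(-46) = -377/9*(-46) = 17342/9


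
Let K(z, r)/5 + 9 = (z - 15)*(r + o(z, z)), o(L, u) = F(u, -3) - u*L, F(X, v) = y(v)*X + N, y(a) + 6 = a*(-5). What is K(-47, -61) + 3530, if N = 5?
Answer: 836765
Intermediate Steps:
y(a) = -6 - 5*a (y(a) = -6 + a*(-5) = -6 - 5*a)
F(X, v) = 5 + X*(-6 - 5*v) (F(X, v) = (-6 - 5*v)*X + 5 = X*(-6 - 5*v) + 5 = 5 + X*(-6 - 5*v))
o(L, u) = 5 + 9*u - L*u (o(L, u) = (5 - u*(6 + 5*(-3))) - u*L = (5 - u*(6 - 15)) - L*u = (5 - 1*u*(-9)) - L*u = (5 + 9*u) - L*u = 5 + 9*u - L*u)
K(z, r) = -45 + 5*(-15 + z)*(5 + r - z² + 9*z) (K(z, r) = -45 + 5*((z - 15)*(r + (5 + 9*z - z*z))) = -45 + 5*((-15 + z)*(r + (5 + 9*z - z²))) = -45 + 5*((-15 + z)*(r + (5 - z² + 9*z))) = -45 + 5*((-15 + z)*(5 + r - z² + 9*z)) = -45 + 5*(-15 + z)*(5 + r - z² + 9*z))
K(-47, -61) + 3530 = (-420 - 650*(-47) - 75*(-61) - 5*(-47)³ + 120*(-47)² + 5*(-61)*(-47)) + 3530 = (-420 + 30550 + 4575 - 5*(-103823) + 120*2209 + 14335) + 3530 = (-420 + 30550 + 4575 + 519115 + 265080 + 14335) + 3530 = 833235 + 3530 = 836765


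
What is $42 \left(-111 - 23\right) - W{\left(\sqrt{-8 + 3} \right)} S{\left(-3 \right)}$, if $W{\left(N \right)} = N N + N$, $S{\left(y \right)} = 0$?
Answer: $-5628$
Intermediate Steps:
$W{\left(N \right)} = N + N^{2}$ ($W{\left(N \right)} = N^{2} + N = N + N^{2}$)
$42 \left(-111 - 23\right) - W{\left(\sqrt{-8 + 3} \right)} S{\left(-3 \right)} = 42 \left(-111 - 23\right) - \sqrt{-8 + 3} \left(1 + \sqrt{-8 + 3}\right) 0 = 42 \left(-134\right) - \sqrt{-5} \left(1 + \sqrt{-5}\right) 0 = -5628 - i \sqrt{5} \left(1 + i \sqrt{5}\right) 0 = -5628 - 0 = -5628 + 0 = -5628$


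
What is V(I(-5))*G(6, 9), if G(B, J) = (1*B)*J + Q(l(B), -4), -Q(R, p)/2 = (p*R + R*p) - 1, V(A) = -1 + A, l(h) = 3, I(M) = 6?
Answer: 520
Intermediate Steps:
Q(R, p) = 2 - 4*R*p (Q(R, p) = -2*((p*R + R*p) - 1) = -2*((R*p + R*p) - 1) = -2*(2*R*p - 1) = -2*(-1 + 2*R*p) = 2 - 4*R*p)
G(B, J) = 50 + B*J (G(B, J) = (1*B)*J + (2 - 4*3*(-4)) = B*J + (2 + 48) = B*J + 50 = 50 + B*J)
V(I(-5))*G(6, 9) = (-1 + 6)*(50 + 6*9) = 5*(50 + 54) = 5*104 = 520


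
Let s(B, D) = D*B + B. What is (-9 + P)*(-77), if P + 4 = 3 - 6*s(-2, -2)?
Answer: 1694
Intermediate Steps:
s(B, D) = B + B*D (s(B, D) = B*D + B = B + B*D)
P = -13 (P = -4 + (3 - (-12)*(1 - 2)) = -4 + (3 - (-12)*(-1)) = -4 + (3 - 6*2) = -4 + (3 - 12) = -4 - 9 = -13)
(-9 + P)*(-77) = (-9 - 13)*(-77) = -22*(-77) = 1694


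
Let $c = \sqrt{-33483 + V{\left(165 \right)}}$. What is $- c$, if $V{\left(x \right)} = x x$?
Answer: $- i \sqrt{6258} \approx - 79.108 i$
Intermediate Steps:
$V{\left(x \right)} = x^{2}$
$c = i \sqrt{6258}$ ($c = \sqrt{-33483 + 165^{2}} = \sqrt{-33483 + 27225} = \sqrt{-6258} = i \sqrt{6258} \approx 79.108 i$)
$- c = - i \sqrt{6258}$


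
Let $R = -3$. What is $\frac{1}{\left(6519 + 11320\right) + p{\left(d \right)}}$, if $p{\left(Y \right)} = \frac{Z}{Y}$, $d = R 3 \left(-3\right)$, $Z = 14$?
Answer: $\frac{27}{481667} \approx 5.6055 \cdot 10^{-5}$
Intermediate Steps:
$d = 27$ ($d = \left(-3\right) 3 \left(-3\right) = \left(-9\right) \left(-3\right) = 27$)
$p{\left(Y \right)} = \frac{14}{Y}$
$\frac{1}{\left(6519 + 11320\right) + p{\left(d \right)}} = \frac{1}{\left(6519 + 11320\right) + \frac{14}{27}} = \frac{1}{17839 + 14 \cdot \frac{1}{27}} = \frac{1}{17839 + \frac{14}{27}} = \frac{1}{\frac{481667}{27}} = \frac{27}{481667}$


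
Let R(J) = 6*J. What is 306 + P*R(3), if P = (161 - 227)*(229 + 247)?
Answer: -565182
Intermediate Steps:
P = -31416 (P = -66*476 = -31416)
306 + P*R(3) = 306 - 188496*3 = 306 - 31416*18 = 306 - 565488 = -565182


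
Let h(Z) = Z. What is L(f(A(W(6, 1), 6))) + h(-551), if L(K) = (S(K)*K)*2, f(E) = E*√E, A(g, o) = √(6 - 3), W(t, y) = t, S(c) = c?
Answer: -551 + 6*√3 ≈ -540.61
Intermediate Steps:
A(g, o) = √3
f(E) = E^(3/2)
L(K) = 2*K² (L(K) = (K*K)*2 = K²*2 = 2*K²)
L(f(A(W(6, 1), 6))) + h(-551) = 2*((√3)^(3/2))² - 551 = 2*(3^(¾))² - 551 = 2*(3*√3) - 551 = 6*√3 - 551 = -551 + 6*√3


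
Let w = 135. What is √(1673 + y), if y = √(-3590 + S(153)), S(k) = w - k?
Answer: √(1673 + 2*I*√902) ≈ 40.909 + 0.7341*I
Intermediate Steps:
S(k) = 135 - k
y = 2*I*√902 (y = √(-3590 + (135 - 1*153)) = √(-3590 + (135 - 153)) = √(-3590 - 18) = √(-3608) = 2*I*√902 ≈ 60.067*I)
√(1673 + y) = √(1673 + 2*I*√902)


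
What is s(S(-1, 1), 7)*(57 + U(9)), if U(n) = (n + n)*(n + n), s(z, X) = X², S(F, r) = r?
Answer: 18669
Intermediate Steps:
U(n) = 4*n² (U(n) = (2*n)*(2*n) = 4*n²)
s(S(-1, 1), 7)*(57 + U(9)) = 7²*(57 + 4*9²) = 49*(57 + 4*81) = 49*(57 + 324) = 49*381 = 18669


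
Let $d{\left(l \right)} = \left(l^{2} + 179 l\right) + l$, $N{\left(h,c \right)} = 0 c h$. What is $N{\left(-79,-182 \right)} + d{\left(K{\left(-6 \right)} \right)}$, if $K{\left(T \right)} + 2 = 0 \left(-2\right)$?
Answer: $-356$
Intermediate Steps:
$K{\left(T \right)} = -2$ ($K{\left(T \right)} = -2 + 0 \left(-2\right) = -2 + 0 = -2$)
$N{\left(h,c \right)} = 0$ ($N{\left(h,c \right)} = 0 h = 0$)
$d{\left(l \right)} = l^{2} + 180 l$
$N{\left(-79,-182 \right)} + d{\left(K{\left(-6 \right)} \right)} = 0 - 2 \left(180 - 2\right) = 0 - 356 = -356$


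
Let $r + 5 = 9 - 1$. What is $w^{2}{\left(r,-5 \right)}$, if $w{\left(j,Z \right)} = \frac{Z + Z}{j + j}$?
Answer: $\frac{25}{9} \approx 2.7778$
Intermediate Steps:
$r = 3$ ($r = -5 + \left(9 - 1\right) = -5 + 8 = 3$)
$w{\left(j,Z \right)} = \frac{Z}{j}$ ($w{\left(j,Z \right)} = \frac{2 Z}{2 j} = 2 Z \frac{1}{2 j} = \frac{Z}{j}$)
$w^{2}{\left(r,-5 \right)} = \left(- \frac{5}{3}\right)^{2} = \frac{25}{9}$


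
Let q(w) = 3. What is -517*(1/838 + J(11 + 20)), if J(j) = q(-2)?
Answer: -1300255/838 ≈ -1551.6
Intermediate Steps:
J(j) = 3
-517*(1/838 + J(11 + 20)) = -517*(1/838 + 3) = -517*2515/838 = -1300255/838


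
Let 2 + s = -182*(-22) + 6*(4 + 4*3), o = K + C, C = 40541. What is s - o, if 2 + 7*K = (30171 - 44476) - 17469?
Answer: -223325/7 ≈ -31904.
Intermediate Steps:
K = -31776/7 (K = -2/7 + ((30171 - 44476) - 17469)/7 = -2/7 + (-14305 - 17469)/7 = -2/7 + (⅐)*(-31774) = -2/7 - 31774/7 = -31776/7 ≈ -4539.4)
o = 252011/7 (o = -31776/7 + 40541 = 252011/7 ≈ 36002.)
s = 4098 (s = -2 + (-182*(-22) + 6*(4 + 4*3)) = -2 + (4004 + 6*(4 + 12)) = -2 + (4004 + 6*16) = -2 + (4004 + 96) = -2 + 4100 = 4098)
s - o = 4098 - 1*252011/7 = 4098 - 252011/7 = -223325/7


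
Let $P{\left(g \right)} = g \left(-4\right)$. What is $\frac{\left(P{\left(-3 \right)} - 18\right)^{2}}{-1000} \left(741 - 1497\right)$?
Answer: $\frac{3402}{125} \approx 27.216$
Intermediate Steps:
$P{\left(g \right)} = - 4 g$
$\frac{\left(P{\left(-3 \right)} - 18\right)^{2}}{-1000} \left(741 - 1497\right) = \frac{\left(\left(-4\right) \left(-3\right) - 18\right)^{2}}{-1000} \left(741 - 1497\right) = \left(12 - 18\right)^{2} \left(- \frac{1}{1000}\right) \left(-756\right) = \left(-6\right)^{2} \left(- \frac{1}{1000}\right) \left(-756\right) = 36 \left(- \frac{1}{1000}\right) \left(-756\right) = \left(- \frac{9}{250}\right) \left(-756\right) = \frac{3402}{125}$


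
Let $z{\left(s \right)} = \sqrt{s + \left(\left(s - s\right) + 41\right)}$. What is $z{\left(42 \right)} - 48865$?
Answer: $-48865 + \sqrt{83} \approx -48856.0$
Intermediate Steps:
$z{\left(s \right)} = \sqrt{41 + s}$ ($z{\left(s \right)} = \sqrt{s + \left(0 + 41\right)} = \sqrt{s + 41} = \sqrt{41 + s}$)
$z{\left(42 \right)} - 48865 = \sqrt{41 + 42} - 48865 = \sqrt{83} - 48865 = -48865 + \sqrt{83}$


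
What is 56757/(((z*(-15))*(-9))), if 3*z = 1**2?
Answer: 18919/15 ≈ 1261.3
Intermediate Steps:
z = 1/3 (z = (1/3)*1**2 = (1/3)*1 = 1/3 ≈ 0.33333)
56757/(((z*(-15))*(-9))) = 56757/((((1/3)*(-15))*(-9))) = 56757/((-5*(-9))) = 56757/45 = 56757*(1/45) = 18919/15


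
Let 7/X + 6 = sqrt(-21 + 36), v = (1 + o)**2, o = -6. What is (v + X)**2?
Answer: (-69 + sqrt(15))**2/9 ≈ 471.28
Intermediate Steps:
v = 25 (v = (1 - 6)**2 = (-5)**2 = 25)
X = 7/(-6 + sqrt(15)) (X = 7/(-6 + sqrt(-21 + 36)) = 7/(-6 + sqrt(15)) ≈ -3.2910)
(v + X)**2 = (25 + (-2 - sqrt(15)/3))**2 = (23 - sqrt(15)/3)**2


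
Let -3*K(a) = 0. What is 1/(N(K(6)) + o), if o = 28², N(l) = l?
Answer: 1/784 ≈ 0.0012755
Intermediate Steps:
K(a) = 0 (K(a) = -⅓*0 = 0)
o = 784
1/(N(K(6)) + o) = 1/(0 + 784) = 1/784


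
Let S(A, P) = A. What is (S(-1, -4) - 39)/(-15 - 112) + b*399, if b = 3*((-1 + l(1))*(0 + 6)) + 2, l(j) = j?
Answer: 101386/127 ≈ 798.31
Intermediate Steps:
b = 2 (b = 3*((-1 + 1)*(0 + 6)) + 2 = 3*(0*6) + 2 = 3*0 + 2 = 0 + 2 = 2)
(S(-1, -4) - 39)/(-15 - 112) + b*399 = (-1 - 39)/(-15 - 112) + 2*399 = -40/(-127) + 798 = -40*(-1/127) + 798 = 40/127 + 798 = 101386/127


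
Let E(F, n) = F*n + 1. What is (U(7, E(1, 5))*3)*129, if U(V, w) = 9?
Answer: 3483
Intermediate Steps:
E(F, n) = 1 + F*n
(U(7, E(1, 5))*3)*129 = (9*3)*129 = 27*129 = 3483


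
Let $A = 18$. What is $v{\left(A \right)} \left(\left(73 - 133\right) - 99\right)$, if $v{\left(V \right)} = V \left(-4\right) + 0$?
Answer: $11448$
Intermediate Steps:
$v{\left(V \right)} = - 4 V$ ($v{\left(V \right)} = - 4 V + 0 = - 4 V$)
$v{\left(A \right)} \left(\left(73 - 133\right) - 99\right) = \left(-4\right) 18 \left(\left(73 - 133\right) - 99\right) = - 72 \left(-60 - 99\right) = \left(-72\right) \left(-159\right) = 11448$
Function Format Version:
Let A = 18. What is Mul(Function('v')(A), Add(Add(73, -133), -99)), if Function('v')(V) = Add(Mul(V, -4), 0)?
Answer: 11448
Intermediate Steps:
Function('v')(V) = Mul(-4, V) (Function('v')(V) = Add(Mul(-4, V), 0) = Mul(-4, V))
Mul(Function('v')(A), Add(Add(73, -133), -99)) = Mul(Mul(-4, 18), Add(Add(73, -133), -99)) = Mul(-72, Add(-60, -99)) = Mul(-72, -159) = 11448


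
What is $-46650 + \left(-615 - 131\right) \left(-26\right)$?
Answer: $-27254$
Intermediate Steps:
$-46650 + \left(-615 - 131\right) \left(-26\right) = -46650 - -19396 = -46650 + 19396 = -27254$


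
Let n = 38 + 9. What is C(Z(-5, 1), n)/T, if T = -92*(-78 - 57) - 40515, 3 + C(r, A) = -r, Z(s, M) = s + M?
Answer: -1/28095 ≈ -3.5594e-5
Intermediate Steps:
Z(s, M) = M + s
n = 47
C(r, A) = -3 - r
T = -28095 (T = -92*(-135) - 40515 = 12420 - 40515 = -28095)
C(Z(-5, 1), n)/T = (-3 - (1 - 5))/(-28095) = (-3 - 1*(-4))*(-1/28095) = (-3 + 4)*(-1/28095) = 1*(-1/28095) = -1/28095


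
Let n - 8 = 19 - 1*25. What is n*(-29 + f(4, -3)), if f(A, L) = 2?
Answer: -54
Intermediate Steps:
n = 2 (n = 8 + (19 - 1*25) = 8 + (19 - 25) = 8 - 6 = 2)
n*(-29 + f(4, -3)) = 2*(-29 + 2) = 2*(-27) = -54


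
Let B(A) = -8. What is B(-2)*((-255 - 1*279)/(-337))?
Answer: -4272/337 ≈ -12.677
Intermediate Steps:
B(-2)*((-255 - 1*279)/(-337)) = -8*(-255 - 1*279)/(-337) = -8*(-255 - 279)*(-1)/337 = -(-4272)*(-1)/337 = -8*534/337 = -4272/337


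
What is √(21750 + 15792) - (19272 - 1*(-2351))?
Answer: -21623 + √37542 ≈ -21429.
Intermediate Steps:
√(21750 + 15792) - (19272 - 1*(-2351)) = √37542 - (19272 + 2351) = √37542 - 1*21623 = √37542 - 21623 = -21623 + √37542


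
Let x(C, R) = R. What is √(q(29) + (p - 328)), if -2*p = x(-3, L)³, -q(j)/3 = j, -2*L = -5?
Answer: I*√6765/4 ≈ 20.562*I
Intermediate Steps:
L = 5/2 (L = -½*(-5) = 5/2 ≈ 2.5000)
q(j) = -3*j
p = -125/16 (p = -(5/2)³/2 = -½*125/8 = -125/16 ≈ -7.8125)
√(q(29) + (p - 328)) = √(-3*29 + (-125/16 - 328)) = √(-87 - 5373/16) = √(-6765/16) = I*√6765/4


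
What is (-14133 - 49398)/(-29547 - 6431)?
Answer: 63531/35978 ≈ 1.7658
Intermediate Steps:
(-14133 - 49398)/(-29547 - 6431) = -63531/(-35978) = -63531*(-1/35978) = 63531/35978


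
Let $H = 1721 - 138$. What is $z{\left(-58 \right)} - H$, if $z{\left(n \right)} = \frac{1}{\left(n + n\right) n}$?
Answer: $- \frac{10650423}{6728} \approx -1583.0$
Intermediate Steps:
$H = 1583$ ($H = 1721 - 138 = 1583$)
$z{\left(n \right)} = \frac{1}{2 n^{2}}$ ($z{\left(n \right)} = \frac{1}{2 n n} = \frac{\frac{1}{2} \frac{1}{n}}{n} = \frac{1}{2 n^{2}}$)
$z{\left(-58 \right)} - H = \frac{1}{2 \cdot 3364} - 1583 = \frac{1}{2} \cdot \frac{1}{3364} - 1583 = \frac{1}{6728} - 1583 = - \frac{10650423}{6728}$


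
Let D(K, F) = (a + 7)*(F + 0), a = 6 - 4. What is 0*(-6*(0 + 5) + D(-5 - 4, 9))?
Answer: 0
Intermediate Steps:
a = 2
D(K, F) = 9*F (D(K, F) = (2 + 7)*(F + 0) = 9*F)
0*(-6*(0 + 5) + D(-5 - 4, 9)) = 0*(-6*(0 + 5) + 9*9) = 0*(-6*5 + 81) = 0*(-30 + 81) = 0*51 = 0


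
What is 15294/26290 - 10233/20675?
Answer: 4717788/54354575 ≈ 0.086797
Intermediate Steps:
15294/26290 - 10233/20675 = 15294*(1/26290) - 10233*1/20675 = 7647/13145 - 10233/20675 = 4717788/54354575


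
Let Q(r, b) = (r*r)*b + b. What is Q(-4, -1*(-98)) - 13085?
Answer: -11419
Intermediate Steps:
Q(r, b) = b + b*r**2 (Q(r, b) = r**2*b + b = b*r**2 + b = b + b*r**2)
Q(-4, -1*(-98)) - 13085 = (-1*(-98))*(1 + (-4)**2) - 13085 = 98*(1 + 16) - 13085 = 98*17 - 13085 = 1666 - 13085 = -11419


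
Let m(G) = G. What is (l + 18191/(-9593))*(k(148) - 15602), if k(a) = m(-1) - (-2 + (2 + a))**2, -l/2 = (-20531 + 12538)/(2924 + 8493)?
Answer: 2037865918143/109523281 ≈ 18607.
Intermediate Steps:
l = 15986/11417 (l = -2*(-20531 + 12538)/(2924 + 8493) = -(-15986)/11417 = -2*(-7993/11417) = 15986/11417 ≈ 1.4002)
k(a) = -1 - a**2 (k(a) = -1 - (-2 + (2 + a))**2 = -1 - a**2)
(l + 18191/(-9593))*(k(148) - 15602) = (15986/11417 + 18191/(-9593))*((-1 - 1*148**2) - 15602) = (15986/11417 + 18191*(-1/9593))*((-1 - 1*21904) - 15602) = (15986/11417 - 18191/9593)*((-1 - 21904) - 15602) = -54332949*(-21905 - 15602)/109523281 = -54332949/109523281*(-37507) = 2037865918143/109523281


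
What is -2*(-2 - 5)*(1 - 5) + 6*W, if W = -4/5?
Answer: -304/5 ≈ -60.800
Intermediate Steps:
W = -⅘ (W = -4*⅕ = -⅘ ≈ -0.80000)
-2*(-2 - 5)*(1 - 5) + 6*W = -2*(-2 - 5)*(1 - 5) + 6*(-⅘) = -(-14)*(-4) - 24/5 = -2*28 - 24/5 = -56 - 24/5 = -304/5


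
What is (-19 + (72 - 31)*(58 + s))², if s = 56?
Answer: 21669025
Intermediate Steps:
(-19 + (72 - 31)*(58 + s))² = (-19 + (72 - 31)*(58 + 56))² = (-19 + 41*114)² = (-19 + 4674)² = 4655² = 21669025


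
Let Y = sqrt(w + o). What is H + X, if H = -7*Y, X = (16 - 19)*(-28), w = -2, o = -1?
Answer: 84 - 7*I*sqrt(3) ≈ 84.0 - 12.124*I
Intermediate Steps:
Y = I*sqrt(3) (Y = sqrt(-2 - 1) = sqrt(-3) = I*sqrt(3) ≈ 1.732*I)
X = 84 (X = -3*(-28) = 84)
H = -7*I*sqrt(3) ≈ -12.124*I
H + X = -7*I*sqrt(3) + 84 = 84 - 7*I*sqrt(3)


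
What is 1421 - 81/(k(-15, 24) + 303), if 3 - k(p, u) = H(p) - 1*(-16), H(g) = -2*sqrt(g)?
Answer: 11956787/8416 + 81*I*sqrt(15)/42080 ≈ 1420.7 + 0.0074551*I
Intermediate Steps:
k(p, u) = -13 + 2*sqrt(p) (k(p, u) = 3 - (-2*sqrt(p) - 1*(-16)) = 3 - (-2*sqrt(p) + 16) = 3 - (16 - 2*sqrt(p)) = 3 + (-16 + 2*sqrt(p)) = -13 + 2*sqrt(p))
1421 - 81/(k(-15, 24) + 303) = 1421 - 81/((-13 + 2*sqrt(-15)) + 303) = 1421 - 81/((-13 + 2*(I*sqrt(15))) + 303) = 1421 - 81/((-13 + 2*I*sqrt(15)) + 303) = 1421 - 81/(290 + 2*I*sqrt(15))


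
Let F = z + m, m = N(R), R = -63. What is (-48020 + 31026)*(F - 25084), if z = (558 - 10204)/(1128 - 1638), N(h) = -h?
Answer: 108345790808/255 ≈ 4.2489e+8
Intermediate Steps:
z = 4823/255 (z = -9646/(-510) = -9646*(-1/510) = 4823/255 ≈ 18.914)
m = 63 (m = -1*(-63) = 63)
F = 20888/255 (F = 4823/255 + 63 = 20888/255 ≈ 81.914)
(-48020 + 31026)*(F - 25084) = (-48020 + 31026)*(20888/255 - 25084) = -16994*(-6375532/255) = 108345790808/255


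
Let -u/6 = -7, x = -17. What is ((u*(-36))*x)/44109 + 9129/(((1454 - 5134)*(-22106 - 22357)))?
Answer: 155784809423/267306813280 ≈ 0.58279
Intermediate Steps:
u = 42 (u = -6*(-7) = 42)
((u*(-36))*x)/44109 + 9129/(((1454 - 5134)*(-22106 - 22357))) = ((42*(-36))*(-17))/44109 + 9129/(((1454 - 5134)*(-22106 - 22357))) = -1512*(-17)*(1/44109) + 9129/((-3680*(-44463))) = 25704*(1/44109) + 9129/163623840 = 2856/4901 + 9129*(1/163623840) = 2856/4901 + 3043/54541280 = 155784809423/267306813280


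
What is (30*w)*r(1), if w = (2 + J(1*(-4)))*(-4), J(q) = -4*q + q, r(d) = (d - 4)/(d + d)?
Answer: 2520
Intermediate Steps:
r(d) = (-4 + d)/(2*d) (r(d) = (-4 + d)/((2*d)) = (-4 + d)*(1/(2*d)) = (-4 + d)/(2*d))
J(q) = -3*q
w = -56 (w = (2 - 3*(-4))*(-4) = (2 + 12)*(-4) = 14*(-4) = -56)
(30*w)*r(1) = (30*(-56))*((½)*(-4 + 1)/1) = -840*(-3) = -1680*(-3/2) = 2520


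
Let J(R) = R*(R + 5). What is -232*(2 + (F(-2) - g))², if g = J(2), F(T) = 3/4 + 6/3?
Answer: -39701/2 ≈ -19851.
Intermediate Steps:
F(T) = 11/4 (F(T) = 3*(¼) + 6*(⅓) = ¾ + 2 = 11/4)
J(R) = R*(5 + R)
g = 14 (g = 2*(5 + 2) = 2*7 = 14)
-232*(2 + (F(-2) - g))² = -232*(2 + (11/4 - 1*14))² = -232*(2 + (11/4 - 14))² = -232*(2 - 45/4)² = -232*(-37/4)² = -232*1369/16 = -39701/2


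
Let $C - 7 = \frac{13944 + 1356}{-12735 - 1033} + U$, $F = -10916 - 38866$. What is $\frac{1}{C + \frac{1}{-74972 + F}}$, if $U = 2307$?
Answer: $\frac{107350817}{248290493665} \approx 0.00043236$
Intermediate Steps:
$F = -49782$
$C = \frac{7960963}{3442}$ ($C = 7 + \left(\frac{13944 + 1356}{-12735 - 1033} + 2307\right) = 7 + \left(\frac{15300}{-13768} + 2307\right) = 7 + \left(15300 \left(- \frac{1}{13768}\right) + 2307\right) = 7 + \left(- \frac{3825}{3442} + 2307\right) = 7 + \frac{7936869}{3442} = \frac{7960963}{3442} \approx 2312.9$)
$\frac{1}{C + \frac{1}{-74972 + F}} = \frac{1}{\frac{7960963}{3442} + \frac{1}{-74972 - 49782}} = \frac{1}{\frac{7960963}{3442} + \frac{1}{-124754}} = \frac{1}{\frac{7960963}{3442} - \frac{1}{124754}} = \frac{1}{\frac{248290493665}{107350817}} = \frac{107350817}{248290493665}$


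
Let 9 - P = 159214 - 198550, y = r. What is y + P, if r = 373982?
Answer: 413327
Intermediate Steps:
y = 373982
P = 39345 (P = 9 - (159214 - 198550) = 9 - 1*(-39336) = 9 + 39336 = 39345)
y + P = 373982 + 39345 = 413327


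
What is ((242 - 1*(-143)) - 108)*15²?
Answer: 62325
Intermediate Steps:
((242 - 1*(-143)) - 108)*15² = ((242 + 143) - 108)*225 = (385 - 108)*225 = 277*225 = 62325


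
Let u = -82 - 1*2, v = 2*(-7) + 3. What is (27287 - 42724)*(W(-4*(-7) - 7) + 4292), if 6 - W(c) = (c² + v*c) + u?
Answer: -64403164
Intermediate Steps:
v = -11 (v = -14 + 3 = -11)
u = -84 (u = -82 - 2 = -84)
W(c) = 90 - c² + 11*c (W(c) = 6 - ((c² - 11*c) - 84) = 6 - (-84 + c² - 11*c) = 6 + (84 - c² + 11*c) = 90 - c² + 11*c)
(27287 - 42724)*(W(-4*(-7) - 7) + 4292) = (27287 - 42724)*((90 - (-4*(-7) - 7)² + 11*(-4*(-7) - 7)) + 4292) = -15437*((90 - (28 - 7)² + 11*(28 - 7)) + 4292) = -15437*((90 - 1*21² + 11*21) + 4292) = -15437*((90 - 1*441 + 231) + 4292) = -15437*((90 - 441 + 231) + 4292) = -15437*(-120 + 4292) = -15437*4172 = -64403164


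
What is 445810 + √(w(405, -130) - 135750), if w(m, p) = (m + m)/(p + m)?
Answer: 445810 + 2*I*√102658710/55 ≈ 4.4581e+5 + 368.44*I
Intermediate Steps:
w(m, p) = 2*m/(m + p) (w(m, p) = (2*m)/(m + p) = 2*m/(m + p))
445810 + √(w(405, -130) - 135750) = 445810 + √(2*405/(405 - 130) - 135750) = 445810 + √(2*405/275 - 135750) = 445810 + √(2*405*(1/275) - 135750) = 445810 + √(162/55 - 135750) = 445810 + √(-7466088/55) = 445810 + 2*I*√102658710/55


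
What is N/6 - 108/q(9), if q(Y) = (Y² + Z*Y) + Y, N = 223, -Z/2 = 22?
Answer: 3827/102 ≈ 37.520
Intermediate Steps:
Z = -44 (Z = -2*22 = -44)
q(Y) = Y² - 43*Y (q(Y) = (Y² - 44*Y) + Y = Y² - 43*Y)
N/6 - 108/q(9) = 223/6 - 108*1/(9*(-43 + 9)) = 223*(⅙) - 108/(9*(-34)) = 223/6 - 108/(-306) = 223/6 - 108*(-1/306) = 223/6 + 6/17 = 3827/102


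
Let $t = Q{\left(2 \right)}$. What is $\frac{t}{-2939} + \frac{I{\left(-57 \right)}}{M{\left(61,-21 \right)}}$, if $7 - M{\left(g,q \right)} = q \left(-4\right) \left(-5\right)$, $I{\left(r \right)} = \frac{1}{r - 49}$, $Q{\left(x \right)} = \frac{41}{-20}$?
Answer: $\frac{898481}{1330250180} \approx 0.00067542$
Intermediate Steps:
$Q{\left(x \right)} = - \frac{41}{20}$ ($Q{\left(x \right)} = 41 \left(- \frac{1}{20}\right) = - \frac{41}{20}$)
$I{\left(r \right)} = \frac{1}{-49 + r}$
$t = - \frac{41}{20} \approx -2.05$
$M{\left(g,q \right)} = 7 - 20 q$ ($M{\left(g,q \right)} = 7 - q \left(-4\right) \left(-5\right) = 7 - - 4 q \left(-5\right) = 7 - 20 q$)
$\frac{t}{-2939} + \frac{I{\left(-57 \right)}}{M{\left(61,-21 \right)}} = - \frac{41}{20 \left(-2939\right)} + \frac{1}{\left(-49 - 57\right) \left(7 - -420\right)} = \left(- \frac{41}{20}\right) \left(- \frac{1}{2939}\right) + \frac{1}{\left(-106\right) \left(7 + 420\right)} = \frac{41}{58780} - \frac{1}{106 \cdot 427} = \frac{41}{58780} - \frac{1}{45262} = \frac{898481}{1330250180}$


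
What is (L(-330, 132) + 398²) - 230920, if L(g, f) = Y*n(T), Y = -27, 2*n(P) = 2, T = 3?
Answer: -72543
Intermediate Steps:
n(P) = 1 (n(P) = (½)*2 = 1)
L(g, f) = -27 (L(g, f) = -27*1 = -27)
(L(-330, 132) + 398²) - 230920 = (-27 + 398²) - 230920 = (-27 + 158404) - 230920 = 158377 - 230920 = -72543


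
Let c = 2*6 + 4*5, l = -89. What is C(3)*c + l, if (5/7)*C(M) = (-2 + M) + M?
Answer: 451/5 ≈ 90.200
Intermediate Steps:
C(M) = -14/5 + 14*M/5 (C(M) = 7*((-2 + M) + M)/5 = 7*(-2 + 2*M)/5 = -14/5 + 14*M/5)
c = 32 (c = 12 + 20 = 32)
C(3)*c + l = (-14/5 + (14/5)*3)*32 - 89 = (-14/5 + 42/5)*32 - 89 = (28/5)*32 - 89 = 896/5 - 89 = 451/5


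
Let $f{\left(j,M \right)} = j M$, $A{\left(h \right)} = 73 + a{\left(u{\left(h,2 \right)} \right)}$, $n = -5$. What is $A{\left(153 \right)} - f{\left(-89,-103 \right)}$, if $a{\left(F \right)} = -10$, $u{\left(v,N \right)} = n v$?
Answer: $-9104$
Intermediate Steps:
$u{\left(v,N \right)} = - 5 v$
$A{\left(h \right)} = 63$ ($A{\left(h \right)} = 73 - 10 = 63$)
$f{\left(j,M \right)} = M j$
$A{\left(153 \right)} - f{\left(-89,-103 \right)} = 63 - \left(-103\right) \left(-89\right) = 63 - 9167 = -9104$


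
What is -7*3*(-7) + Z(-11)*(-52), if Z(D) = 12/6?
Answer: 43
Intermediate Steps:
Z(D) = 2 (Z(D) = 12*(⅙) = 2)
-7*3*(-7) + Z(-11)*(-52) = -7*3*(-7) + 2*(-52) = -21*(-7) - 104 = 147 - 104 = 43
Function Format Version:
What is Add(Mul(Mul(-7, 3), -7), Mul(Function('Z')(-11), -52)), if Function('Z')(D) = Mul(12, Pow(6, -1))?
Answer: 43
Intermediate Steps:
Function('Z')(D) = 2 (Function('Z')(D) = Mul(12, Rational(1, 6)) = 2)
Add(Mul(Mul(-7, 3), -7), Mul(Function('Z')(-11), -52)) = Add(Mul(Mul(-7, 3), -7), Mul(2, -52)) = Add(Mul(-21, -7), -104) = Add(147, -104) = 43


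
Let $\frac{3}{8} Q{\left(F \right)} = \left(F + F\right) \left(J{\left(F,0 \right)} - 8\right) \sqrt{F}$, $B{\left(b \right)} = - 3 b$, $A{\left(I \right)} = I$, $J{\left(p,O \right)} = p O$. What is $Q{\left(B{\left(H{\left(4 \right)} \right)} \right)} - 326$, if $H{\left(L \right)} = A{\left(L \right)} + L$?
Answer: $-326 + 2048 i \sqrt{6} \approx -326.0 + 5016.6 i$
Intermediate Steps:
$J{\left(p,O \right)} = O p$
$H{\left(L \right)} = 2 L$ ($H{\left(L \right)} = L + L = 2 L$)
$Q{\left(F \right)} = - \frac{128 F^{\frac{3}{2}}}{3}$ ($Q{\left(F \right)} = \frac{8 \left(F + F\right) \left(0 F - 8\right) \sqrt{F}}{3} = \frac{8 \cdot 2 F \left(0 - 8\right) \sqrt{F}}{3} = \frac{8 \cdot 2 F \left(-8\right) \sqrt{F}}{3} = \frac{8 - 16 F \sqrt{F}}{3} = \frac{8 \left(- 16 F^{\frac{3}{2}}\right)}{3} = - \frac{128 F^{\frac{3}{2}}}{3}$)
$Q{\left(B{\left(H{\left(4 \right)} \right)} \right)} - 326 = - \frac{128 \left(- 3 \cdot 2 \cdot 4\right)^{\frac{3}{2}}}{3} - 326 = - \frac{128 \left(\left(-3\right) 8\right)^{\frac{3}{2}}}{3} - 326 = - \frac{128 \left(-24\right)^{\frac{3}{2}}}{3} - 326 = - \frac{128 \left(- 48 i \sqrt{6}\right)}{3} - 326 = 2048 i \sqrt{6} - 326 = -326 + 2048 i \sqrt{6}$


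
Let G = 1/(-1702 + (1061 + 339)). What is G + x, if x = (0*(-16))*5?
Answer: -1/302 ≈ -0.0033113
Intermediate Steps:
G = -1/302 (G = 1/(-1702 + 1400) = 1/(-302) = -1/302 ≈ -0.0033113)
x = 0 (x = 0*5 = 0)
G + x = -1/302 + 0 = -1/302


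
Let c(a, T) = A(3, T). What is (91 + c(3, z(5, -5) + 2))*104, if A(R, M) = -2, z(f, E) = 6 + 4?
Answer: 9256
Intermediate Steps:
z(f, E) = 10
c(a, T) = -2
(91 + c(3, z(5, -5) + 2))*104 = (91 - 2)*104 = 89*104 = 9256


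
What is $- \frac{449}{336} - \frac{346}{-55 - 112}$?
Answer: $\frac{41273}{56112} \approx 0.73555$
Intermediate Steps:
$- \frac{449}{336} - \frac{346}{-55 - 112} = \left(-449\right) \frac{1}{336} - \frac{346}{-167} = - \frac{449}{336} - - \frac{346}{167} = - \frac{449}{336} + \frac{346}{167} = \frac{41273}{56112}$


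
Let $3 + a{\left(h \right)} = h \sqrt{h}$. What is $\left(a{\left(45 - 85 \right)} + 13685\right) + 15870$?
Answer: $29552 - 80 i \sqrt{10} \approx 29552.0 - 252.98 i$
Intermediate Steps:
$a{\left(h \right)} = -3 + h^{\frac{3}{2}}$ ($a{\left(h \right)} = -3 + h \sqrt{h} = -3 + h^{\frac{3}{2}}$)
$\left(a{\left(45 - 85 \right)} + 13685\right) + 15870 = \left(\left(-3 + \left(45 - 85\right)^{\frac{3}{2}}\right) + 13685\right) + 15870 = \left(\left(-3 + \left(-40\right)^{\frac{3}{2}}\right) + 13685\right) + 15870 = \left(\left(-3 - 80 i \sqrt{10}\right) + 13685\right) + 15870 = \left(13682 - 80 i \sqrt{10}\right) + 15870 = 29552 - 80 i \sqrt{10}$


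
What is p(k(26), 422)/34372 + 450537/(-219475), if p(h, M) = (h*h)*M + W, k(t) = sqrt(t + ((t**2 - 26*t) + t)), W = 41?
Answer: -10660699889/7543794700 ≈ -1.4132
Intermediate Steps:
k(t) = sqrt(t**2 - 24*t) (k(t) = sqrt(t + (t**2 - 25*t)) = sqrt(t**2 - 24*t))
p(h, M) = 41 + M*h**2 (p(h, M) = (h*h)*M + 41 = h**2*M + 41 = M*h**2 + 41 = 41 + M*h**2)
p(k(26), 422)/34372 + 450537/(-219475) = (41 + 422*(sqrt(26*(-24 + 26)))**2)/34372 + 450537/(-219475) = (41 + 422*(sqrt(26*2))**2)*(1/34372) + 450537*(-1/219475) = (41 + 422*(sqrt(52))**2)*(1/34372) - 450537/219475 = (41 + 422*(2*sqrt(13))**2)*(1/34372) - 450537/219475 = (41 + 422*52)*(1/34372) - 450537/219475 = (41 + 21944)*(1/34372) - 450537/219475 = 21985*(1/34372) - 450537/219475 = 21985/34372 - 450537/219475 = -10660699889/7543794700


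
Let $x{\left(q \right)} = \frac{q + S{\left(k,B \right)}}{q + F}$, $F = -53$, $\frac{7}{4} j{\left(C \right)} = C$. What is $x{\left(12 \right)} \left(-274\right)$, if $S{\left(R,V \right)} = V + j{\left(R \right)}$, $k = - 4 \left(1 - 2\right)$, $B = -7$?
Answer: $\frac{13974}{287} \approx 48.69$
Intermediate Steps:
$j{\left(C \right)} = \frac{4 C}{7}$
$k = 4$ ($k = \left(-4\right) \left(-1\right) = 4$)
$S{\left(R,V \right)} = V + \frac{4 R}{7}$
$x{\left(q \right)} = \frac{- \frac{33}{7} + q}{-53 + q}$ ($x{\left(q \right)} = \frac{q + \left(-7 + \frac{4}{7} \cdot 4\right)}{q - 53} = \frac{q + \left(-7 + \frac{16}{7}\right)}{-53 + q} = \frac{q - \frac{33}{7}}{-53 + q} = \frac{- \frac{33}{7} + q}{-53 + q}$)
$x{\left(12 \right)} \left(-274\right) = \frac{- \frac{33}{7} + 12}{-53 + 12} \left(-274\right) = \frac{1}{-41} \cdot \frac{51}{7} \left(-274\right) = \left(- \frac{1}{41}\right) \frac{51}{7} \left(-274\right) = \left(- \frac{51}{287}\right) \left(-274\right) = \frac{13974}{287}$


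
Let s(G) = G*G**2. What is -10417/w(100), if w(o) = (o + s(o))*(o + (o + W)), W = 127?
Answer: -10417/327032700 ≈ -3.1853e-5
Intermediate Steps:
s(G) = G**3
w(o) = (127 + 2*o)*(o + o**3) (w(o) = (o + o**3)*(o + (o + 127)) = (o + o**3)*(o + (127 + o)) = (o + o**3)*(127 + 2*o) = (127 + 2*o)*(o + o**3))
-10417/w(100) = -10417*1/(100*(127 + 2*100 + 2*100**3 + 127*100**2)) = -10417*1/(100*(127 + 200 + 2*1000000 + 127*10000)) = -10417*1/(100*(127 + 200 + 2000000 + 1270000)) = -10417/(100*3270327) = -10417/327032700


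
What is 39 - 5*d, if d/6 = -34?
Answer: 1059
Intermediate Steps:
d = -204 (d = 6*(-34) = -204)
39 - 5*d = 39 - 5*(-204) = 39 + 1020 = 1059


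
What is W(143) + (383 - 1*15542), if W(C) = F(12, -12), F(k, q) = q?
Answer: -15171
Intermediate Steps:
W(C) = -12
W(143) + (383 - 1*15542) = -12 + (383 - 1*15542) = -12 + (383 - 15542) = -12 - 15159 = -15171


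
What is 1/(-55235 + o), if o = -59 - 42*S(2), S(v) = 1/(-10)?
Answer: -5/276449 ≈ -1.8087e-5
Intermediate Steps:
S(v) = -⅒
o = -274/5 (o = -59 - 42*(-⅒) = -59 + 21/5 = -274/5 ≈ -54.800)
1/(-55235 + o) = 1/(-55235 - 274/5) = 1/(-276449/5) = -5/276449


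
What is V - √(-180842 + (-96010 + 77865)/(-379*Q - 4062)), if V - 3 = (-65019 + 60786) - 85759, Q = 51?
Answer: -89989 - I*√10993918343123/7797 ≈ -89989.0 - 425.25*I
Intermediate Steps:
V = -89989 (V = 3 + ((-65019 + 60786) - 85759) = 3 + (-4233 - 85759) = 3 - 89992 = -89989)
V - √(-180842 + (-96010 + 77865)/(-379*Q - 4062)) = -89989 - √(-180842 + (-96010 + 77865)/(-379*51 - 4062)) = -89989 - √(-180842 - 18145/(-19329 - 4062)) = -89989 - √(-180842 - 18145/(-23391)) = -89989 - √(-180842 - 18145*(-1/23391)) = -89989 - √(-180842 + 18145/23391) = -89989 - √(-4230057077/23391) = -89989 - I*√10993918343123/7797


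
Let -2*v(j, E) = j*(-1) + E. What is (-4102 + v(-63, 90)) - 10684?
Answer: -29725/2 ≈ -14863.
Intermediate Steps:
v(j, E) = j/2 - E/2 (v(j, E) = -(j*(-1) + E)/2 = -(-j + E)/2 = -(E - j)/2 = j/2 - E/2)
(-4102 + v(-63, 90)) - 10684 = (-4102 + ((½)*(-63) - ½*90)) - 10684 = (-4102 + (-63/2 - 45)) - 10684 = (-4102 - 153/2) - 10684 = -8357/2 - 10684 = -29725/2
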